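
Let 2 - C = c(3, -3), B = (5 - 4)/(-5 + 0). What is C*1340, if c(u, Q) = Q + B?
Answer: 6968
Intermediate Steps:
B = -⅕ (B = 1/(-5) = 1*(-⅕) = -⅕ ≈ -0.20000)
c(u, Q) = -⅕ + Q (c(u, Q) = Q - ⅕ = -⅕ + Q)
C = 26/5 (C = 2 - (-⅕ - 3) = 2 - 1*(-16/5) = 2 + 16/5 = 26/5 ≈ 5.2000)
C*1340 = (26/5)*1340 = 6968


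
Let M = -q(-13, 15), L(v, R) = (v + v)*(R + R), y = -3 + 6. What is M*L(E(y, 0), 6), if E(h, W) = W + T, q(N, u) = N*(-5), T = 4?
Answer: -6240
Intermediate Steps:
q(N, u) = -5*N
y = 3
E(h, W) = 4 + W (E(h, W) = W + 4 = 4 + W)
L(v, R) = 4*R*v (L(v, R) = (2*v)*(2*R) = 4*R*v)
M = -65 (M = -(-5)*(-13) = -1*65 = -65)
M*L(E(y, 0), 6) = -260*6*(4 + 0) = -260*6*4 = -65*96 = -6240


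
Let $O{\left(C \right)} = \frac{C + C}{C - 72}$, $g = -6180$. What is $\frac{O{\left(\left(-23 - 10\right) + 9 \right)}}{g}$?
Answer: $- \frac{1}{12360} \approx -8.0906 \cdot 10^{-5}$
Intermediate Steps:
$O{\left(C \right)} = \frac{2 C}{-72 + C}$
$\frac{O{\left(\left(-23 - 10\right) + 9 \right)}}{g} = \frac{2 \left(\left(-23 - 10\right) + 9\right) \frac{1}{-72 + \left(\left(-23 - 10\right) + 9\right)}}{-6180} = \frac{2 \left(-33 + 9\right)}{-72 + \left(-33 + 9\right)} \left(- \frac{1}{6180}\right) = 2 \left(-24\right) \frac{1}{-72 - 24} \left(- \frac{1}{6180}\right) = 2 \left(-24\right) \frac{1}{-96} \left(- \frac{1}{6180}\right) = 2 \left(-24\right) \left(- \frac{1}{96}\right) \left(- \frac{1}{6180}\right) = \frac{1}{2} \left(- \frac{1}{6180}\right) = - \frac{1}{12360}$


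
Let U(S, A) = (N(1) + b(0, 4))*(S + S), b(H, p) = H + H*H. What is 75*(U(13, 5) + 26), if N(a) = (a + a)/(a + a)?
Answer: 3900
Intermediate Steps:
N(a) = 1 (N(a) = (2*a)/((2*a)) = (2*a)*(1/(2*a)) = 1)
b(H, p) = H + H²
U(S, A) = 2*S (U(S, A) = (1 + 0*(1 + 0))*(S + S) = (1 + 0*1)*(2*S) = (1 + 0)*(2*S) = 1*(2*S) = 2*S)
75*(U(13, 5) + 26) = 75*(2*13 + 26) = 75*(26 + 26) = 75*52 = 3900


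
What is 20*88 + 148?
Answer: 1908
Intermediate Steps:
20*88 + 148 = 1760 + 148 = 1908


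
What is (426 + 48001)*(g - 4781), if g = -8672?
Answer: -651488431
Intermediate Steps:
(426 + 48001)*(g - 4781) = (426 + 48001)*(-8672 - 4781) = 48427*(-13453) = -651488431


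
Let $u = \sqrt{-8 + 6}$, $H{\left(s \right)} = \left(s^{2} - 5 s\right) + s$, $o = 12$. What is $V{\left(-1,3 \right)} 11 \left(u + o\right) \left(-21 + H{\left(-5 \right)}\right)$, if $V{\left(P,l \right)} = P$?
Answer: $-3168 - 264 i \sqrt{2} \approx -3168.0 - 373.35 i$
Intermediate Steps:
$H{\left(s \right)} = s^{2} - 4 s$
$u = i \sqrt{2}$ ($u = \sqrt{-2} = i \sqrt{2} \approx 1.4142 i$)
$V{\left(-1,3 \right)} 11 \left(u + o\right) \left(-21 + H{\left(-5 \right)}\right) = \left(-1\right) 11 \left(i \sqrt{2} + 12\right) \left(-21 - 5 \left(-4 - 5\right)\right) = - 11 \left(12 + i \sqrt{2}\right) \left(-21 - -45\right) = - 11 \left(12 + i \sqrt{2}\right) \left(-21 + 45\right) = - 11 \left(12 + i \sqrt{2}\right) 24 = - 11 \left(288 + 24 i \sqrt{2}\right) = -3168 - 264 i \sqrt{2}$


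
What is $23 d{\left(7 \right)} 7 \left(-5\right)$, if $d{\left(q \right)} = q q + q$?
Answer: $-45080$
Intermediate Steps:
$d{\left(q \right)} = q + q^{2}$ ($d{\left(q \right)} = q^{2} + q = q + q^{2}$)
$23 d{\left(7 \right)} 7 \left(-5\right) = 23 \cdot 7 \left(1 + 7\right) 7 \left(-5\right) = 23 \cdot 7 \cdot 8 \left(-35\right) = 23 \cdot 56 \left(-35\right) = 1288 \left(-35\right) = -45080$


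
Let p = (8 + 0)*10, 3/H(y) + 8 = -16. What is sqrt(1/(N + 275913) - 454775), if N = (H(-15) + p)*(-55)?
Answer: I*sqrt(238417042928132167)/724053 ≈ 674.37*I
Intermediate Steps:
H(y) = -1/8 (H(y) = 3/(-8 - 16) = 3/(-24) = 3*(-1/24) = -1/8)
p = 80 (p = 8*10 = 80)
N = -35145/8 (N = (-1/8 + 80)*(-55) = (639/8)*(-55) = -35145/8 ≈ -4393.1)
sqrt(1/(N + 275913) - 454775) = sqrt(1/(-35145/8 + 275913) - 454775) = sqrt(1/(2172159/8) - 454775) = sqrt(8/2172159 - 454775) = sqrt(-987843609217/2172159) = I*sqrt(238417042928132167)/724053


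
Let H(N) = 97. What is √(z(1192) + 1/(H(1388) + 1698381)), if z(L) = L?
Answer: √3438714401347406/1698478 ≈ 34.525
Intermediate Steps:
√(z(1192) + 1/(H(1388) + 1698381)) = √(1192 + 1/(97 + 1698381)) = √(1192 + 1/1698478) = √(2024585777/1698478) = √3438714401347406/1698478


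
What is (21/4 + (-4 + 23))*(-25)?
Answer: -2425/4 ≈ -606.25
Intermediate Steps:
(21/4 + (-4 + 23))*(-25) = (21*(¼) + 19)*(-25) = (21/4 + 19)*(-25) = (97/4)*(-25) = -2425/4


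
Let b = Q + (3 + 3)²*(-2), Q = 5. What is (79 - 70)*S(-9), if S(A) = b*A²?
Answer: -48843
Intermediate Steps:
b = -67 (b = 5 + (3 + 3)²*(-2) = 5 + 6²*(-2) = 5 + 36*(-2) = 5 - 72 = -67)
S(A) = -67*A²
(79 - 70)*S(-9) = (79 - 70)*(-67*(-9)²) = 9*(-67*81) = 9*(-5427) = -48843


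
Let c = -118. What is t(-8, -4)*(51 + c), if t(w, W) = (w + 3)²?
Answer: -1675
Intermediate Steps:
t(w, W) = (3 + w)²
t(-8, -4)*(51 + c) = (3 - 8)²*(51 - 118) = (-5)²*(-67) = 25*(-67) = -1675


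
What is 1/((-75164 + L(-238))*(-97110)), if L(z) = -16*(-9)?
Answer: 1/7285192200 ≈ 1.3726e-10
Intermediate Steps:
L(z) = 144
1/((-75164 + L(-238))*(-97110)) = 1/((-75164 + 144)*(-97110)) = -1/97110/(-75020) = -1/75020*(-1/97110) = 1/7285192200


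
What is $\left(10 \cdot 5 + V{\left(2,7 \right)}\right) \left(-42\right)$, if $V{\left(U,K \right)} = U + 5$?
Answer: $-2394$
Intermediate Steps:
$V{\left(U,K \right)} = 5 + U$
$\left(10 \cdot 5 + V{\left(2,7 \right)}\right) \left(-42\right) = \left(10 \cdot 5 + \left(5 + 2\right)\right) \left(-42\right) = \left(50 + 7\right) \left(-42\right) = 57 \left(-42\right) = -2394$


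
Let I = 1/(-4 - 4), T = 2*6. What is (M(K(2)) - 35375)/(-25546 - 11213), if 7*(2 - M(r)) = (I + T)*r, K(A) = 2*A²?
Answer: 247706/257313 ≈ 0.96266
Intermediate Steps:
T = 12
I = -⅛ (I = 1/(-8) = -⅛ ≈ -0.12500)
M(r) = 2 - 95*r/56 (M(r) = 2 - (-⅛ + 12)*r/7 = 2 - 95*r/56)
(M(K(2)) - 35375)/(-25546 - 11213) = ((2 - 95*2²/28) - 35375)/(-25546 - 11213) = ((2 - 95*4/28) - 35375)/(-36759) = ((2 - 95/56*8) - 35375)*(-1/36759) = ((2 - 95/7) - 35375)*(-1/36759) = (-81/7 - 35375)*(-1/36759) = -247706/7*(-1/36759) = 247706/257313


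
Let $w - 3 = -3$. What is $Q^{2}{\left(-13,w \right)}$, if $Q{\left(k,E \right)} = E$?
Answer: $0$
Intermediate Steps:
$w = 0$ ($w = 3 - 3 = 0$)
$Q^{2}{\left(-13,w \right)} = 0^{2} = 0$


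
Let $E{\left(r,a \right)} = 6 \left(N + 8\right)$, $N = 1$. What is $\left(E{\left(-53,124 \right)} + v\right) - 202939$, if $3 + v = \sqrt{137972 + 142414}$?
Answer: $-202888 + 3 \sqrt{31154} \approx -2.0236 \cdot 10^{5}$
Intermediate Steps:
$E{\left(r,a \right)} = 54$ ($E{\left(r,a \right)} = 6 \left(1 + 8\right) = 6 \cdot 9 = 54$)
$v = -3 + 3 \sqrt{31154}$ ($v = -3 + \sqrt{137972 + 142414} = -3 + \sqrt{280386} = -3 + 3 \sqrt{31154} \approx 526.51$)
$\left(E{\left(-53,124 \right)} + v\right) - 202939 = \left(54 - \left(3 - 3 \sqrt{31154}\right)\right) - 202939 = \left(51 + 3 \sqrt{31154}\right) - 202939 = -202888 + 3 \sqrt{31154}$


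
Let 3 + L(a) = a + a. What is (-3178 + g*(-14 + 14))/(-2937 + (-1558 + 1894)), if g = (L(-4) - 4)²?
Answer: 3178/2601 ≈ 1.2218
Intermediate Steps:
L(a) = -3 + 2*a (L(a) = -3 + (a + a) = -3 + 2*a)
g = 225 (g = ((-3 + 2*(-4)) - 4)² = ((-3 - 8) - 4)² = (-11 - 4)² = (-15)² = 225)
(-3178 + g*(-14 + 14))/(-2937 + (-1558 + 1894)) = (-3178 + 225*(-14 + 14))/(-2937 + (-1558 + 1894)) = (-3178 + 225*0)/(-2937 + 336) = (-3178 + 0)/(-2601) = -3178*(-1/2601) = 3178/2601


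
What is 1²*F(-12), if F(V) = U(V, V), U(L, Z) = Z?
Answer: -12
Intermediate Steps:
F(V) = V
1²*F(-12) = 1²*(-12) = 1*(-12) = -12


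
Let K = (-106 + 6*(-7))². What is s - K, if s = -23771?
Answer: -45675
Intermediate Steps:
K = 21904 (K = (-106 - 42)² = (-148)² = 21904)
s - K = -23771 - 1*21904 = -23771 - 21904 = -45675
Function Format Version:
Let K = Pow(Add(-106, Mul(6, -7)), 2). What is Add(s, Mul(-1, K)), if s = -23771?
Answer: -45675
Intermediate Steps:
K = 21904 (K = Pow(Add(-106, -42), 2) = Pow(-148, 2) = 21904)
Add(s, Mul(-1, K)) = Add(-23771, Mul(-1, 21904)) = Add(-23771, -21904) = -45675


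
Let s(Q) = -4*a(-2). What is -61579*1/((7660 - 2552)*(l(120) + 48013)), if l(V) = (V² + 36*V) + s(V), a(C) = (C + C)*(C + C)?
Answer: -61579/340545252 ≈ -0.00018082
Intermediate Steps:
a(C) = 4*C² (a(C) = (2*C)*(2*C) = 4*C²)
s(Q) = -64 (s(Q) = -16*(-2)² = -16*4 = -4*16 = -64)
l(V) = -64 + V² + 36*V (l(V) = (V² + 36*V) - 64 = -64 + V² + 36*V)
-61579*1/((7660 - 2552)*(l(120) + 48013)) = -61579*1/((7660 - 2552)*((-64 + 120² + 36*120) + 48013)) = -61579*1/(5108*((-64 + 14400 + 4320) + 48013)) = -61579*1/(5108*(18656 + 48013)) = -61579/(66669*5108) = -61579/340545252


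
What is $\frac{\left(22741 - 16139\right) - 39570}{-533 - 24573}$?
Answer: $\frac{16484}{12553} \approx 1.3132$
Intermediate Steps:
$\frac{\left(22741 - 16139\right) - 39570}{-533 - 24573} = \frac{6602 - 39570}{-25106} = \left(-32968\right) \left(- \frac{1}{25106}\right) = \frac{16484}{12553}$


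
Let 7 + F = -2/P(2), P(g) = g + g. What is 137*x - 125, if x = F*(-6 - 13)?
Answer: 38795/2 ≈ 19398.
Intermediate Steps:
P(g) = 2*g
F = -15/2 (F = -7 - 2/(2*2) = -7 - 2/4 = -7 - 2*¼ = -7 - ½ = -15/2 ≈ -7.5000)
x = 285/2 (x = -15*(-6 - 13)/2 = -15/2*(-19) = 285/2 ≈ 142.50)
137*x - 125 = 137*(285/2) - 125 = 39045/2 - 125 = 38795/2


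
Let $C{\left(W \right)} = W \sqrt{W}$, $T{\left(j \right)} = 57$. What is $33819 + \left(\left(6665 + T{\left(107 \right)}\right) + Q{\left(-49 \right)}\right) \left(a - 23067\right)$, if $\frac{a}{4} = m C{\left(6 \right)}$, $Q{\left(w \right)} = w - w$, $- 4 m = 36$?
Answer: $-155022555 - 1451952 \sqrt{6} \approx -1.5858 \cdot 10^{8}$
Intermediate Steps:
$m = -9$ ($m = \left(- \frac{1}{4}\right) 36 = -9$)
$Q{\left(w \right)} = 0$
$C{\left(W \right)} = W^{\frac{3}{2}}$
$a = - 216 \sqrt{6}$ ($a = 4 \left(- 9 \cdot 6^{\frac{3}{2}}\right) = 4 \left(- 9 \cdot 6 \sqrt{6}\right) = 4 \left(- 54 \sqrt{6}\right) = - 216 \sqrt{6} \approx -529.09$)
$33819 + \left(\left(6665 + T{\left(107 \right)}\right) + Q{\left(-49 \right)}\right) \left(a - 23067\right) = 33819 + \left(\left(6665 + 57\right) + 0\right) \left(- 216 \sqrt{6} - 23067\right) = 33819 + \left(6722 + 0\right) \left(-23067 - 216 \sqrt{6}\right) = 33819 + 6722 \left(-23067 - 216 \sqrt{6}\right) = 33819 - \left(155056374 + 1451952 \sqrt{6}\right) = -155022555 - 1451952 \sqrt{6}$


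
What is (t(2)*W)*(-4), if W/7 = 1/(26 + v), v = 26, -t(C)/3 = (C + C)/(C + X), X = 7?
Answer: 28/39 ≈ 0.71795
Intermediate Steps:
t(C) = -6*C/(7 + C) (t(C) = -3*(C + C)/(C + 7) = -3*2*C/(7 + C) = -6*C/(7 + C))
W = 7/52 (W = 7/(26 + 26) = 7/52 ≈ 0.13462)
(t(2)*W)*(-4) = (-6*2/(7 + 2)*(7/52))*(-4) = (-6*2/9*(7/52))*(-4) = (-6*2*⅑*(7/52))*(-4) = -4/3*7/52*(-4) = -7/39*(-4) = 28/39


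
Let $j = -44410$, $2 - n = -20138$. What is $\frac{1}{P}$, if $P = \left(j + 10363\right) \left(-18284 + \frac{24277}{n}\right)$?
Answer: $\frac{20140}{12536632549701} \approx 1.6065 \cdot 10^{-9}$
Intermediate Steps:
$n = 20140$ ($n = 2 - -20138 = 2 + 20138 = 20140$)
$P = \frac{12536632549701}{20140}$ ($P = \left(-44410 + 10363\right) \left(-18284 + \frac{24277}{20140}\right) = - 34047 \left(-18284 + 24277 \cdot \frac{1}{20140}\right) = - 34047 \left(-18284 + \frac{24277}{20140}\right) = \left(-34047\right) \left(- \frac{368215483}{20140}\right) = \frac{12536632549701}{20140} \approx 6.2247 \cdot 10^{8}$)
$\frac{1}{P} = \frac{1}{\frac{12536632549701}{20140}} = \frac{20140}{12536632549701}$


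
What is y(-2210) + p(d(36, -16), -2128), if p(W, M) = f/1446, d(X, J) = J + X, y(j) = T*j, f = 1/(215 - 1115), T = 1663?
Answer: -4782944322001/1301400 ≈ -3.6752e+6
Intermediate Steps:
f = -1/900 (f = 1/(-900) = -1/900 ≈ -0.0011111)
y(j) = 1663*j
p(W, M) = -1/1301400 (p(W, M) = -1/900/1446 = -1/900*1/1446 = -1/1301400)
y(-2210) + p(d(36, -16), -2128) = 1663*(-2210) - 1/1301400 = -3675230 - 1/1301400 = -4782944322001/1301400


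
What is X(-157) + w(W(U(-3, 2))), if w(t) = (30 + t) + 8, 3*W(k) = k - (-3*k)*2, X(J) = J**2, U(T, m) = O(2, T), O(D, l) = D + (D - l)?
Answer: 74110/3 ≈ 24703.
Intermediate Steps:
O(D, l) = -l + 2*D
U(T, m) = 4 - T (U(T, m) = -T + 2*2 = -T + 4 = 4 - T)
W(k) = 7*k/3 (W(k) = (k - (-3*k)*2)/3 = (k - (-6)*k)/3 = (k + 6*k)/3 = (7*k)/3 = 7*k/3)
w(t) = 38 + t
X(-157) + w(W(U(-3, 2))) = (-157)**2 + (38 + 7*(4 - 1*(-3))/3) = 24649 + (38 + 7*(4 + 3)/3) = 24649 + (38 + (7/3)*7) = 24649 + (38 + 49/3) = 24649 + 163/3 = 74110/3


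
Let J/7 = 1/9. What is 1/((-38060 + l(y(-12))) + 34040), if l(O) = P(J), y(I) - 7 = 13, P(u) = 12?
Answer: -1/4008 ≈ -0.00024950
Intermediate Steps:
J = 7/9 ≈ 0.77778
y(I) = 20 (y(I) = 7 + 13 = 20)
l(O) = 12
1/((-38060 + l(y(-12))) + 34040) = 1/((-38060 + 12) + 34040) = 1/(-38048 + 34040) = 1/(-4008) = -1/4008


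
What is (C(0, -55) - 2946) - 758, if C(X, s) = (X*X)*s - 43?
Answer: -3747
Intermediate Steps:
C(X, s) = -43 + s*X**2 (C(X, s) = X**2*s - 43 = s*X**2 - 43 = -43 + s*X**2)
(C(0, -55) - 2946) - 758 = ((-43 - 55*0**2) - 2946) - 758 = ((-43 - 55*0) - 2946) - 758 = ((-43 + 0) - 2946) - 758 = (-43 - 2946) - 758 = -2989 - 758 = -3747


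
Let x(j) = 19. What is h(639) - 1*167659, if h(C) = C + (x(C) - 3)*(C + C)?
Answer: -146572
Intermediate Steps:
h(C) = 33*C (h(C) = C + (19 - 3)*(C + C) = C + 16*(2*C) = C + 32*C = 33*C)
h(639) - 1*167659 = 33*639 - 1*167659 = 21087 - 167659 = -146572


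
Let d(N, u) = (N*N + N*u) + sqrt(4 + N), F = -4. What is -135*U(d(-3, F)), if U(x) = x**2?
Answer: -65340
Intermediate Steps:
d(N, u) = N**2 + sqrt(4 + N) + N*u (d(N, u) = (N**2 + N*u) + sqrt(4 + N) = N**2 + sqrt(4 + N) + N*u)
-135*U(d(-3, F)) = -135*((-3)**2 + sqrt(4 - 3) - 3*(-4))**2 = -135*(9 + sqrt(1) + 12)**2 = -135*(9 + 1 + 12)**2 = -135*22**2 = -135*484 = -65340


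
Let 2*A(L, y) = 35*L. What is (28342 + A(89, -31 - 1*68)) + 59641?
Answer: 179081/2 ≈ 89541.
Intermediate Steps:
A(L, y) = 35*L/2 (A(L, y) = (35*L)/2 = 35*L/2)
(28342 + A(89, -31 - 1*68)) + 59641 = (28342 + (35/2)*89) + 59641 = (28342 + 3115/2) + 59641 = 59799/2 + 59641 = 179081/2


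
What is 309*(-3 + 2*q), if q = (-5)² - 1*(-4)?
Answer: 16995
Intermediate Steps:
q = 29 (q = 25 + 4 = 29)
309*(-3 + 2*q) = 309*(-3 + 2*29) = 309*(-3 + 58) = 309*55 = 16995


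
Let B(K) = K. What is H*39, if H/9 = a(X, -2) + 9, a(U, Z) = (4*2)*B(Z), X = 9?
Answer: -2457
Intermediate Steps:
a(U, Z) = 8*Z (a(U, Z) = (4*2)*Z = 8*Z)
H = -63 (H = 9*(8*(-2) + 9) = 9*(-16 + 9) = 9*(-7) = -63)
H*39 = -63*39 = -2457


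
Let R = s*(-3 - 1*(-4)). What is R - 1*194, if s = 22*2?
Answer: -150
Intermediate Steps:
s = 44
R = 44 (R = 44*(-3 - 1*(-4)) = 44*(-3 + 4) = 44*1 = 44)
R - 1*194 = 44 - 1*194 = 44 - 194 = -150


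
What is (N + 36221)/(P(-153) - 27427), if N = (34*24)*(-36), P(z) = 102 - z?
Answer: -6845/27172 ≈ -0.25191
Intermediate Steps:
N = -29376 (N = 816*(-36) = -29376)
(N + 36221)/(P(-153) - 27427) = (-29376 + 36221)/((102 - 1*(-153)) - 27427) = 6845/((102 + 153) - 27427) = 6845/(255 - 27427) = 6845/(-27172) = 6845*(-1/27172) = -6845/27172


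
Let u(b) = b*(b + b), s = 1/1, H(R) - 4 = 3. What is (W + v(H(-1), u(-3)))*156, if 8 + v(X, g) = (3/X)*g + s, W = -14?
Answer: -14508/7 ≈ -2072.6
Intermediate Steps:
H(R) = 7 (H(R) = 4 + 3 = 7)
s = 1
u(b) = 2*b**2 (u(b) = b*(2*b) = 2*b**2)
v(X, g) = -7 + 3*g/X (v(X, g) = -8 + ((3/X)*g + 1) = -8 + (3*g/X + 1) = -8 + (1 + 3*g/X) = -7 + 3*g/X)
(W + v(H(-1), u(-3)))*156 = (-14 + (-7 + 3*(2*(-3)**2)/7))*156 = (-14 + (-7 + 3*(2*9)*(1/7)))*156 = (-14 + (-7 + 3*18*(1/7)))*156 = (-14 + (-7 + 54/7))*156 = (-14 + 5/7)*156 = -93/7*156 = -14508/7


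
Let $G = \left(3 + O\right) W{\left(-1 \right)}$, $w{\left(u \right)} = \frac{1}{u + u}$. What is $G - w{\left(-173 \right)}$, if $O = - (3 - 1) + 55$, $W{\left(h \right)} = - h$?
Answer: $\frac{19377}{346} \approx 56.003$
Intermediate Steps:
$w{\left(u \right)} = \frac{1}{2 u}$
$O = 53$ ($O = \left(-1\right) 2 + 55 = -2 + 55 = 53$)
$G = 56$ ($G = \left(3 + 53\right) \left(\left(-1\right) \left(-1\right)\right) = 56 \cdot 1 = 56$)
$G - w{\left(-173 \right)} = 56 - \frac{1}{2 \left(-173\right)} = 56 - \frac{1}{2} \left(- \frac{1}{173}\right) = 56 - - \frac{1}{346} = 56 + \frac{1}{346} = \frac{19377}{346}$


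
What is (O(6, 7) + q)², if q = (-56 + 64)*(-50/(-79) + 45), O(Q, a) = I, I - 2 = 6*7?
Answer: 1044323856/6241 ≈ 1.6733e+5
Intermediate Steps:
I = 44 (I = 2 + 6*7 = 2 + 42 = 44)
O(Q, a) = 44
q = 28840/79 (q = 8*(-50*(-1/79) + 45) = 8*(50/79 + 45) = 8*(3605/79) = 28840/79 ≈ 365.06)
(O(6, 7) + q)² = (44 + 28840/79)² = (32316/79)² = 1044323856/6241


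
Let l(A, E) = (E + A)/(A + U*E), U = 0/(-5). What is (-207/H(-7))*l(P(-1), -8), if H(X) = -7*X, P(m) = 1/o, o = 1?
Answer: 207/7 ≈ 29.571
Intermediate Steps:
P(m) = 1 (P(m) = 1/1 = 1)
U = 0 (U = 0*(-1/5) = 0)
l(A, E) = (A + E)/A (l(A, E) = (E + A)/(A + 0*E) = (A + E)/(A + 0) = (A + E)/A)
(-207/H(-7))*l(P(-1), -8) = (-207/((-7*(-7))))*((1 - 8)/1) = (-207/49)*(1*(-7)) = -207*1/49*(-7) = -207/49*(-7) = 207/7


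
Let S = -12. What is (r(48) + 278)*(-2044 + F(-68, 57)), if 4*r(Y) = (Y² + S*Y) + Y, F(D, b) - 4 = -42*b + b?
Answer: -3160194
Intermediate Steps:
F(D, b) = 4 - 41*b (F(D, b) = 4 + (-42*b + b) = 4 - 41*b)
r(Y) = -11*Y/4 + Y²/4 (r(Y) = ((Y² - 12*Y) + Y)/4 = (Y² - 11*Y)/4 = -11*Y/4 + Y²/4)
(r(48) + 278)*(-2044 + F(-68, 57)) = ((¼)*48*(-11 + 48) + 278)*(-2044 + (4 - 41*57)) = ((¼)*48*37 + 278)*(-2044 + (4 - 2337)) = (444 + 278)*(-2044 - 2333) = 722*(-4377) = -3160194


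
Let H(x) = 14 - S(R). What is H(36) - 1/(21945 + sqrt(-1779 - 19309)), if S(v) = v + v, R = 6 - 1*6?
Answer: 6742435637/481604113 + 4*I*sqrt(1318)/481604113 ≈ 14.0 + 3.0153e-7*I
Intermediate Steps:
R = 0 (R = 6 - 6 = 0)
S(v) = 2*v
H(x) = 14 (H(x) = 14 - 2*0 = 14 - 1*0 = 14 + 0 = 14)
H(36) - 1/(21945 + sqrt(-1779 - 19309)) = 14 - 1/(21945 + sqrt(-1779 - 19309)) = 14 - 1/(21945 + sqrt(-21088)) = 14 - 1/(21945 + 4*I*sqrt(1318))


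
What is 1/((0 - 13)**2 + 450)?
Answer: 1/619 ≈ 0.0016155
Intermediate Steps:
1/((0 - 13)**2 + 450) = 1/((-13)**2 + 450) = 1/(169 + 450) = 1/619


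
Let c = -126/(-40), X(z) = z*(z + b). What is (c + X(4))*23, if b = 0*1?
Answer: 8809/20 ≈ 440.45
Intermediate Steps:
b = 0
X(z) = z**2 (X(z) = z*(z + 0) = z*z = z**2)
c = 63/20 (c = -126*(-1/40) = 63/20 ≈ 3.1500)
(c + X(4))*23 = (63/20 + 4**2)*23 = (63/20 + 16)*23 = (383/20)*23 = 8809/20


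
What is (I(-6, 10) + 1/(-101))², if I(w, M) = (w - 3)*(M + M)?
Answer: 330548761/10201 ≈ 32404.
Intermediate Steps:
I(w, M) = 2*M*(-3 + w) (I(w, M) = (-3 + w)*(2*M) = 2*M*(-3 + w))
(I(-6, 10) + 1/(-101))² = (2*10*(-3 - 6) + 1/(-101))² = (2*10*(-9) - 1/101)² = (-180 - 1/101)² = (-18181/101)² = 330548761/10201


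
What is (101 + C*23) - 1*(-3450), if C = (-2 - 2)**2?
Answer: 3919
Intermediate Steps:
C = 16 (C = (-4)**2 = 16)
(101 + C*23) - 1*(-3450) = (101 + 16*23) - 1*(-3450) = (101 + 368) + 3450 = 469 + 3450 = 3919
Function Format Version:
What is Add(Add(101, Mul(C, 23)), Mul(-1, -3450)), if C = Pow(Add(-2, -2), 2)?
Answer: 3919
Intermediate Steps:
C = 16 (C = Pow(-4, 2) = 16)
Add(Add(101, Mul(C, 23)), Mul(-1, -3450)) = Add(Add(101, Mul(16, 23)), Mul(-1, -3450)) = Add(Add(101, 368), 3450) = Add(469, 3450) = 3919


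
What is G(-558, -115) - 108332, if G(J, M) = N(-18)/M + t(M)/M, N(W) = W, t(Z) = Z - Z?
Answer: -12458162/115 ≈ -1.0833e+5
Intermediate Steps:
t(Z) = 0
G(J, M) = -18/M (G(J, M) = -18/M + 0/M = -18/M + 0 = -18/M)
G(-558, -115) - 108332 = -18/(-115) - 108332 = -18*(-1/115) - 108332 = 18/115 - 108332 = -12458162/115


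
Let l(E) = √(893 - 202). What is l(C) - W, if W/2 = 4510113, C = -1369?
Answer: -9020226 + √691 ≈ -9.0202e+6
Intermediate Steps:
W = 9020226 (W = 2*4510113 = 9020226)
l(E) = √691
l(C) - W = √691 - 1*9020226 = √691 - 9020226 = -9020226 + √691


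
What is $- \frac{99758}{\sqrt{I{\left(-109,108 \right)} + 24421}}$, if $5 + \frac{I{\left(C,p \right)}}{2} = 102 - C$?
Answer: $- \frac{99758 \sqrt{24833}}{24833} \approx -633.04$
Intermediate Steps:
$I{\left(C,p \right)} = 194 - 2 C$ ($I{\left(C,p \right)} = -10 + 2 \left(102 - C\right) = -10 - \left(-204 + 2 C\right) = 194 - 2 C$)
$- \frac{99758}{\sqrt{I{\left(-109,108 \right)} + 24421}} = - \frac{99758}{\sqrt{\left(194 - -218\right) + 24421}} = - \frac{99758}{\sqrt{\left(194 + 218\right) + 24421}} = - \frac{99758}{\sqrt{412 + 24421}} = - \frac{99758}{\sqrt{24833}} = - 99758 \frac{\sqrt{24833}}{24833} = - \frac{99758 \sqrt{24833}}{24833}$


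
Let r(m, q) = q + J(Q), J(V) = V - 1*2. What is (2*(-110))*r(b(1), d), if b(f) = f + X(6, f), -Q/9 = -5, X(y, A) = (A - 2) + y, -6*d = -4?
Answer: -28820/3 ≈ -9606.7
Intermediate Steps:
d = ⅔ (d = -⅙*(-4) = ⅔ ≈ 0.66667)
X(y, A) = -2 + A + y (X(y, A) = (-2 + A) + y = -2 + A + y)
Q = 45 (Q = -9*(-5) = 45)
J(V) = -2 + V (J(V) = V - 2 = -2 + V)
b(f) = 4 + 2*f (b(f) = f + (-2 + f + 6) = f + (4 + f) = 4 + 2*f)
r(m, q) = 43 + q (r(m, q) = q + (-2 + 45) = q + 43 = 43 + q)
(2*(-110))*r(b(1), d) = (2*(-110))*(43 + ⅔) = -220*131/3 = -28820/3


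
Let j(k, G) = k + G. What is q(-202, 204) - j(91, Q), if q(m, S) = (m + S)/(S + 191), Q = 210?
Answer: -118893/395 ≈ -301.00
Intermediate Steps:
q(m, S) = (S + m)/(191 + S)
j(k, G) = G + k
q(-202, 204) - j(91, Q) = (204 - 202)/(191 + 204) - (210 + 91) = 2/395 - 1*301 = (1/395)*2 - 301 = 2/395 - 301 = -118893/395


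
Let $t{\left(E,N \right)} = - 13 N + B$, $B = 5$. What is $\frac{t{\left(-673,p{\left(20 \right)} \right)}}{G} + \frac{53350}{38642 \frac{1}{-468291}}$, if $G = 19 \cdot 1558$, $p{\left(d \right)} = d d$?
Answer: $- \frac{2660275478255}{4114678} \approx -6.4653 \cdot 10^{5}$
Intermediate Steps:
$p{\left(d \right)} = d^{2}$
$G = 29602$
$t{\left(E,N \right)} = 5 - 13 N$ ($t{\left(E,N \right)} = - 13 N + 5 = 5 - 13 N$)
$\frac{t{\left(-673,p{\left(20 \right)} \right)}}{G} + \frac{53350}{38642 \frac{1}{-468291}} = \frac{5 - 13 \cdot 20^{2}}{29602} + \frac{53350}{38642 \frac{1}{-468291}} = \left(5 - 5200\right) \frac{1}{29602} + \frac{53350}{38642 \left(- \frac{1}{468291}\right)} = \left(5 - 5200\right) \frac{1}{29602} + \frac{53350}{- \frac{278}{3369}} = \left(-5195\right) \frac{1}{29602} + 53350 \left(- \frac{3369}{278}\right) = - \frac{5195}{29602} - \frac{89868075}{139} = - \frac{2660275478255}{4114678}$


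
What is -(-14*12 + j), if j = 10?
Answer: 158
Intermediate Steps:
-(-14*12 + j) = -(-14*12 + 10) = -(-168 + 10) = -1*(-158) = 158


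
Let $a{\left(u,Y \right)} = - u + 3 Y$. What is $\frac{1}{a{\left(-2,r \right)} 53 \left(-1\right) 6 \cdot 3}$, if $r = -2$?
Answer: $\frac{1}{3816} \approx 0.00026205$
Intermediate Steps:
$\frac{1}{a{\left(-2,r \right)} 53 \left(-1\right) 6 \cdot 3} = \frac{1}{\left(\left(-1\right) \left(-2\right) + 3 \left(-2\right)\right) 53 \left(-1\right) 6 \cdot 3} = \frac{1}{\left(2 - 6\right) 53 \left(\left(-6\right) 3\right)} = \frac{1}{\left(-4\right) 53 \left(-18\right)} = \frac{1}{\left(-212\right) \left(-18\right)} = \frac{1}{3816}$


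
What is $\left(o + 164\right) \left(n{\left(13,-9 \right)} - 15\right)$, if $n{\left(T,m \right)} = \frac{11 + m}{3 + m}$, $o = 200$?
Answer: $- \frac{16744}{3} \approx -5581.3$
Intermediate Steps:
$n{\left(T,m \right)} = \frac{11 + m}{3 + m}$
$\left(o + 164\right) \left(n{\left(13,-9 \right)} - 15\right) = \left(200 + 164\right) \left(\frac{11 - 9}{3 - 9} - 15\right) = 364 \left(\frac{1}{-6} \cdot 2 - 15\right) = 364 \left(\left(- \frac{1}{6}\right) 2 - 15\right) = 364 \left(- \frac{1}{3} - 15\right) = 364 \left(- \frac{46}{3}\right) = - \frac{16744}{3}$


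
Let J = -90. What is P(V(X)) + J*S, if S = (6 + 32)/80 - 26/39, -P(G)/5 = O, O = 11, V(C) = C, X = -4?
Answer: -151/4 ≈ -37.750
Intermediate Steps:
P(G) = -55 (P(G) = -5*11 = -55)
S = -23/120 (S = 38*(1/80) - 26*1/39 = 19/40 - ⅔ = -23/120 ≈ -0.19167)
P(V(X)) + J*S = -55 - 90*(-23/120) = -55 + 69/4 = -151/4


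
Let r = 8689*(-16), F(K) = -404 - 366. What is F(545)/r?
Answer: 385/69512 ≈ 0.0055386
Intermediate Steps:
F(K) = -770
r = -139024
F(545)/r = -770/(-139024) = -770*(-1/139024) = 385/69512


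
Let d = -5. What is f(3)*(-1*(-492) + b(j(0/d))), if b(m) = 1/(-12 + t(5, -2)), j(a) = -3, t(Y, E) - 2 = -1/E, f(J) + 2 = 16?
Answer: 130844/19 ≈ 6886.5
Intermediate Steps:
f(J) = 14 (f(J) = -2 + 16 = 14)
t(Y, E) = 2 - 1/E
b(m) = -2/19 (b(m) = 1/(-12 + (2 - 1/(-2))) = 1/(-12 + (2 - 1*(-½))) = 1/(-12 + (2 + ½)) = 1/(-12 + 5/2) = 1/(-19/2) = -2/19)
f(3)*(-1*(-492) + b(j(0/d))) = 14*(-1*(-492) - 2/19) = 14*(492 - 2/19) = 14*(9346/19) = 130844/19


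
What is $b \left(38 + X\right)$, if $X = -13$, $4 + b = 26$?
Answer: $550$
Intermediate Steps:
$b = 22$ ($b = -4 + 26 = 22$)
$b \left(38 + X\right) = 22 \left(38 - 13\right) = 22 \cdot 25 = 550$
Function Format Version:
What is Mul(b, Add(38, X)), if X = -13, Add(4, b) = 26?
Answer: 550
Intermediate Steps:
b = 22 (b = Add(-4, 26) = 22)
Mul(b, Add(38, X)) = Mul(22, Add(38, -13)) = Mul(22, 25) = 550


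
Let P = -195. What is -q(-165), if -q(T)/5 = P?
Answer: -975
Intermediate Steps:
q(T) = 975 (q(T) = -5*(-195) = 975)
-q(-165) = -1*975 = -975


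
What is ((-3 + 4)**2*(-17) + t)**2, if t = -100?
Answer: 13689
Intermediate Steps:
((-3 + 4)**2*(-17) + t)**2 = ((-3 + 4)**2*(-17) - 100)**2 = (1**2*(-17) - 100)**2 = (1*(-17) - 100)**2 = (-17 - 100)**2 = (-117)**2 = 13689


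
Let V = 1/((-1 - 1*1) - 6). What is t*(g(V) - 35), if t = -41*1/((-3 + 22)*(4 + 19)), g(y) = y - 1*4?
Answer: 12833/3496 ≈ 3.6708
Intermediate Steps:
V = -⅛ (V = 1/((-1 - 1) - 6) = 1/(-2 - 6) = 1/(-8) = -⅛ ≈ -0.12500)
g(y) = -4 + y (g(y) = y - 4 = -4 + y)
t = -41/437 (t = -41/(23*19) = -41/437 ≈ -0.093822)
t*(g(V) - 35) = -41*((-4 - ⅛) - 35)/437 = -41*(-33/8 - 35)/437 = -41/437*(-313/8) = 12833/3496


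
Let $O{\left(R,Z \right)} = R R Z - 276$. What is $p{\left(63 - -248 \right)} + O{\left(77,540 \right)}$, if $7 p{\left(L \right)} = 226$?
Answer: $\frac{22409914}{7} \approx 3.2014 \cdot 10^{6}$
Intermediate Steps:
$O{\left(R,Z \right)} = -276 + Z R^{2}$ ($O{\left(R,Z \right)} = R^{2} Z - 276 = Z R^{2} - 276 = -276 + Z R^{2}$)
$p{\left(L \right)} = \frac{226}{7}$ ($p{\left(L \right)} = \frac{1}{7} \cdot 226 = \frac{226}{7}$)
$p{\left(63 - -248 \right)} + O{\left(77,540 \right)} = \frac{226}{7} - \left(276 - 540 \cdot 77^{2}\right) = \frac{226}{7} + \left(-276 + 540 \cdot 5929\right) = \frac{226}{7} + \left(-276 + 3201660\right) = \frac{226}{7} + 3201384 = \frac{22409914}{7}$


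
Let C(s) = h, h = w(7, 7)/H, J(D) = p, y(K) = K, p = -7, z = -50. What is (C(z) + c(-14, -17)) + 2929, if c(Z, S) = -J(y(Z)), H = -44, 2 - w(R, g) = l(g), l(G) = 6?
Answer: 32297/11 ≈ 2936.1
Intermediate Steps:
w(R, g) = -4 (w(R, g) = 2 - 1*6 = 2 - 6 = -4)
J(D) = -7
c(Z, S) = 7 (c(Z, S) = -1*(-7) = 7)
h = 1/11 (h = -4/(-44) = -4*(-1/44) = 1/11 ≈ 0.090909)
C(s) = 1/11
(C(z) + c(-14, -17)) + 2929 = (1/11 + 7) + 2929 = 78/11 + 2929 = 32297/11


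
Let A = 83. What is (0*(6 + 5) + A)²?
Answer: 6889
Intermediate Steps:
(0*(6 + 5) + A)² = (0*(6 + 5) + 83)² = (0*11 + 83)² = (0 + 83)² = 83² = 6889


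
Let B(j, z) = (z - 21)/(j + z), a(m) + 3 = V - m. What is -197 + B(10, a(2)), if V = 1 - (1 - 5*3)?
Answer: -3951/20 ≈ -197.55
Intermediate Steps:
V = 15 (V = 1 - (1 - 15) = 1 - 1*(-14) = 1 + 14 = 15)
a(m) = 12 - m (a(m) = -3 + (15 - m) = 12 - m)
B(j, z) = (-21 + z)/(j + z)
-197 + B(10, a(2)) = -197 + (-21 + (12 - 1*2))/(10 + (12 - 1*2)) = -197 + (-21 + (12 - 2))/(10 + (12 - 2)) = -197 + (-21 + 10)/(10 + 10) = -197 - 11/20 = -3951/20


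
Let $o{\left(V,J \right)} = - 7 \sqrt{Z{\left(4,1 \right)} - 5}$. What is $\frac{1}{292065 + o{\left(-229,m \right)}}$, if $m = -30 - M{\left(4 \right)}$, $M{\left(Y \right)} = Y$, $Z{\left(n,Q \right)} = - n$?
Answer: $\frac{97355}{28433988222} + \frac{7 i}{28433988222} \approx 3.4239 \cdot 10^{-6} + 2.4618 \cdot 10^{-10} i$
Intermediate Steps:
$m = -34$ ($m = -30 - 4 = -34$)
$o{\left(V,J \right)} = - 21 i$ ($o{\left(V,J \right)} = - 7 \sqrt{\left(-1\right) 4 - 5} = - 7 \sqrt{-4 - 5} = - 7 \sqrt{-9} = - 7 \cdot 3 i = - 21 i$)
$\frac{1}{292065 + o{\left(-229,m \right)}} = \frac{1}{292065 - 21 i} = \frac{292065 + 21 i}{85301964666}$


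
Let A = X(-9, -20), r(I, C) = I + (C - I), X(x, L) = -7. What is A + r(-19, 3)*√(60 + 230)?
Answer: -7 + 3*√290 ≈ 44.088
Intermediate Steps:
r(I, C) = C
A = -7
A + r(-19, 3)*√(60 + 230) = -7 + 3*√(60 + 230) = -7 + 3*√290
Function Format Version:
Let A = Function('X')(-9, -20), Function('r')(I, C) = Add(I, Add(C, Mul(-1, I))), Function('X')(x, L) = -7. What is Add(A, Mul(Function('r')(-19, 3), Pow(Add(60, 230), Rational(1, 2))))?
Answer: Add(-7, Mul(3, Pow(290, Rational(1, 2)))) ≈ 44.088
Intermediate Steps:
Function('r')(I, C) = C
A = -7
Add(A, Mul(Function('r')(-19, 3), Pow(Add(60, 230), Rational(1, 2)))) = Add(-7, Mul(3, Pow(Add(60, 230), Rational(1, 2)))) = Add(-7, Mul(3, Pow(290, Rational(1, 2))))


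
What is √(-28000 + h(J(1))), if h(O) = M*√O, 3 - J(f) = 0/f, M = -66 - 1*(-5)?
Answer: √(-28000 - 61*√3) ≈ 167.65*I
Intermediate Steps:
M = -61 (M = -66 + 5 = -61)
J(f) = 3 (J(f) = 3 - 0/f = 3 - 1*0 = 3 + 0 = 3)
h(O) = -61*√O
√(-28000 + h(J(1))) = √(-28000 - 61*√3)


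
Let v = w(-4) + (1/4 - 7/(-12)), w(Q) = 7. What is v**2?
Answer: 2209/36 ≈ 61.361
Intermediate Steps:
v = 47/6 (v = 7 + (1/4 - 7/(-12)) = 7 + (1*(1/4) - 7*(-1/12)) = 7 + (1/4 + 7/12) = 7 + 5/6 = 47/6 ≈ 7.8333)
v**2 = (47/6)**2 = 2209/36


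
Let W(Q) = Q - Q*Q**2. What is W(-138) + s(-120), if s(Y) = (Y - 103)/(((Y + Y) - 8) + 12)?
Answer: 620192647/236 ≈ 2.6279e+6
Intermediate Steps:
s(Y) = (-103 + Y)/(4 + 2*Y) (s(Y) = (-103 + Y)/((2*Y - 8) + 12) = (-103 + Y)/((-8 + 2*Y) + 12) = (-103 + Y)/(4 + 2*Y))
W(Q) = Q - Q**3
W(-138) + s(-120) = (-138 - 1*(-138)**3) + (-103 - 120)/(2*(2 - 120)) = (-138 - 1*(-2628072)) + (1/2)*(-223)/(-118) = (-138 + 2628072) + (1/2)*(-1/118)*(-223) = 2627934 + 223/236 = 620192647/236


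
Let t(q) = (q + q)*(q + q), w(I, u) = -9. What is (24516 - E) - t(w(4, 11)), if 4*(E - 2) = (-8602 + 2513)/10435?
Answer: 1009696689/41740 ≈ 24190.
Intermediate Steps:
t(q) = 4*q² (t(q) = (2*q)*(2*q) = 4*q²)
E = 77391/41740 (E = 2 + ((-8602 + 2513)/10435)/4 = 2 + (-6089*1/10435)/4 = 2 + (¼)*(-6089/10435) = 2 - 6089/41740 = 77391/41740 ≈ 1.8541)
(24516 - E) - t(w(4, 11)) = (24516 - 1*77391/41740) - 4*(-9)² = (24516 - 77391/41740) - 4*81 = 1023220449/41740 - 1*324 = 1023220449/41740 - 324 = 1009696689/41740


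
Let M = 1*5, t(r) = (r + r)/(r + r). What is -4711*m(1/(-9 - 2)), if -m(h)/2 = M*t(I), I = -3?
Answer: 47110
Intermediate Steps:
t(r) = 1 (t(r) = (2*r)/((2*r)) = (2*r)*(1/(2*r)) = 1)
M = 5
m(h) = -10
-4711*m(1/(-9 - 2)) = -4711*(-10) = 47110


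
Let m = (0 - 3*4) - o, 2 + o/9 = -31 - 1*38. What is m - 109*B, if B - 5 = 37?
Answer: -3951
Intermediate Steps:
B = 42 (B = 5 + 37 = 42)
o = -639 (o = -18 + 9*(-31 - 1*38) = -18 + 9*(-31 - 38) = -18 + 9*(-69) = -18 - 621 = -639)
m = 627 (m = (0 - 3*4) - 1*(-639) = (0 - 12) + 639 = -12 + 639 = 627)
m - 109*B = 627 - 109*42 = 627 - 4578 = -3951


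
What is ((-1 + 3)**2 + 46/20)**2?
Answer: 3969/100 ≈ 39.690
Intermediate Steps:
((-1 + 3)**2 + 46/20)**2 = (2**2 + 46*(1/20))**2 = (4 + 23/10)**2 = (63/10)**2 = 3969/100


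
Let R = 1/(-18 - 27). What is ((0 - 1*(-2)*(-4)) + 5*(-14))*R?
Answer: 26/15 ≈ 1.7333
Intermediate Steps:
R = -1/45 (R = 1/(-45) = -1/45 ≈ -0.022222)
((0 - 1*(-2)*(-4)) + 5*(-14))*R = ((0 - 1*(-2)*(-4)) + 5*(-14))*(-1/45) = ((0 + 2*(-4)) - 70)*(-1/45) = ((0 - 8) - 70)*(-1/45) = (-8 - 70)*(-1/45) = -78*(-1/45) = 26/15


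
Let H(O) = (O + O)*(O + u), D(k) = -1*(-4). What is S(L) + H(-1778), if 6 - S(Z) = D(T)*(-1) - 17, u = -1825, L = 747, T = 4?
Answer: 12812295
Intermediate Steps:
D(k) = 4
H(O) = 2*O*(-1825 + O) (H(O) = (O + O)*(O - 1825) = (2*O)*(-1825 + O) = 2*O*(-1825 + O))
S(Z) = 27 (S(Z) = 6 - (4*(-1) - 17) = 6 - (-4 - 17) = 6 - 1*(-21) = 6 + 21 = 27)
S(L) + H(-1778) = 27 + 2*(-1778)*(-1825 - 1778) = 27 + 2*(-1778)*(-3603) = 27 + 12812268 = 12812295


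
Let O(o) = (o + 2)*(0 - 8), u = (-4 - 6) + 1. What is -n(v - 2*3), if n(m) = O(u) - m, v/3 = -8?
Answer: -86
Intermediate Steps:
v = -24 (v = 3*(-8) = -24)
u = -9 (u = -10 + 1 = -9)
O(o) = -16 - 8*o (O(o) = (2 + o)*(-8) = -16 - 8*o)
n(m) = 56 - m (n(m) = (-16 - 8*(-9)) - m = (-16 + 72) - m = 56 - m)
-n(v - 2*3) = -(56 - (-24 - 2*3)) = -(56 - (-24 - 6)) = -(56 - 1*(-30)) = -(56 + 30) = -1*86 = -86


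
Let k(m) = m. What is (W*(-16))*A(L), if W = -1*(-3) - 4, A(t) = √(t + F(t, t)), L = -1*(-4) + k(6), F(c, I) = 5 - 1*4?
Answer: 16*√11 ≈ 53.066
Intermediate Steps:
F(c, I) = 1 (F(c, I) = 5 - 4 = 1)
L = 10 (L = -1*(-4) + 6 = 4 + 6 = 10)
A(t) = √(1 + t) (A(t) = √(t + 1) = √(1 + t))
W = -1 (W = 3 - 4 = -1)
(W*(-16))*A(L) = (-1*(-16))*√(1 + 10) = 16*√11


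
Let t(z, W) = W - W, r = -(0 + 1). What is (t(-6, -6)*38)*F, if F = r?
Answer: 0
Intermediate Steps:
r = -1 (r = -1*1 = -1)
t(z, W) = 0
F = -1
(t(-6, -6)*38)*F = (0*38)*(-1) = 0*(-1) = 0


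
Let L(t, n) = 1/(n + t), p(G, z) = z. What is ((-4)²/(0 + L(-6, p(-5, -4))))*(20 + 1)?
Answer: -3360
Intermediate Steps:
((-4)²/(0 + L(-6, p(-5, -4))))*(20 + 1) = ((-4)²/(0 + 1/(-4 - 6)))*(20 + 1) = (16/(0 + 1/(-10)))*21 = (16/(0 - ⅒))*21 = (16/(-⅒))*21 = (16*(-10))*21 = -160*21 = -3360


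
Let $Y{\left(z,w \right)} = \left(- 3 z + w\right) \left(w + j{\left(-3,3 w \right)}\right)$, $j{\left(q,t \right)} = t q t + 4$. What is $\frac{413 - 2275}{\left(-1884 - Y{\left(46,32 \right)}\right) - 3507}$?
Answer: $\frac{1862}{2932263} \approx 0.000635$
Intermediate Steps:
$j{\left(q,t \right)} = 4 + q t^{2}$ ($j{\left(q,t \right)} = q t t + 4 = q t^{2} + 4 = 4 + q t^{2}$)
$Y{\left(z,w \right)} = \left(w - 3 z\right) \left(4 + w - 27 w^{2}\right)$ ($Y{\left(z,w \right)} = \left(- 3 z + w\right) \left(w - \left(-4 + 3 \left(3 w\right)^{2}\right)\right) = \left(w - 3 z\right) \left(w - \left(-4 + 3 \cdot 9 w^{2}\right)\right) = \left(w - 3 z\right) \left(w - \left(-4 + 27 w^{2}\right)\right) = \left(w - 3 z\right) \left(4 + w - 27 w^{2}\right)$)
$\frac{413 - 2275}{\left(-1884 - Y{\left(46,32 \right)}\right) - 3507} = \frac{413 - 2275}{\left(-1884 - \left(32^{2} - 32 \left(-4 + 27 \cdot 32^{2}\right) - 96 \cdot 46 + 3 \cdot 46 \left(-4 + 27 \cdot 32^{2}\right)\right)\right) - 3507} = - \frac{1862}{\left(-1884 - \left(1024 - 32 \left(-4 + 27 \cdot 1024\right) - 4416 + 3 \cdot 46 \left(-4 + 27 \cdot 1024\right)\right)\right) - 3507} = - \frac{1862}{\left(-1884 - \left(1024 - 32 \left(-4 + 27648\right) - 4416 + 3 \cdot 46 \left(-4 + 27648\right)\right)\right) - 3507} = - \frac{1862}{\left(-1884 - \left(1024 - 32 \cdot 27644 - 4416 + 3 \cdot 46 \cdot 27644\right)\right) - 3507} = - \frac{1862}{\left(-1884 - \left(1024 - 884608 - 4416 + 3814872\right)\right) - 3507} = - \frac{1862}{\left(-1884 - 2926872\right) - 3507} = - \frac{1862}{-2928756 - 3507} = - \frac{1862}{-2932263} = \left(-1862\right) \left(- \frac{1}{2932263}\right) = \frac{1862}{2932263}$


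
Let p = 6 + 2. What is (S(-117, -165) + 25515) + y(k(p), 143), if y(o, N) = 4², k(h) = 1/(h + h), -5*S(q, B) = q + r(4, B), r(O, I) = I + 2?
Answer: 25587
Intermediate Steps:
r(O, I) = 2 + I
S(q, B) = -⅖ - B/5 - q/5 (S(q, B) = -(q + (2 + B))/5 = -(2 + B + q)/5 = -⅖ - B/5 - q/5)
p = 8
k(h) = 1/(2*h)
y(o, N) = 16
(S(-117, -165) + 25515) + y(k(p), 143) = ((-⅖ - ⅕*(-165) - ⅕*(-117)) + 25515) + 16 = ((-⅖ + 33 + 117/5) + 25515) + 16 = (56 + 25515) + 16 = 25571 + 16 = 25587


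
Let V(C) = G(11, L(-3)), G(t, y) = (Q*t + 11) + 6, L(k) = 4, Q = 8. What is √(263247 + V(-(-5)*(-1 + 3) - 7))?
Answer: 2*√65838 ≈ 513.18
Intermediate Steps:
G(t, y) = 17 + 8*t (G(t, y) = (8*t + 11) + 6 = (11 + 8*t) + 6 = 17 + 8*t)
V(C) = 105 (V(C) = 17 + 8*11 = 17 + 88 = 105)
√(263247 + V(-(-5)*(-1 + 3) - 7)) = √(263247 + 105) = √263352 = 2*√65838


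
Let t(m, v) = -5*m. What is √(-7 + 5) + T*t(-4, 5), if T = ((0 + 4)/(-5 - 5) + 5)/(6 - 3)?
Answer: 92/3 + I*√2 ≈ 30.667 + 1.4142*I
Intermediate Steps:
T = 23/15 (T = (4/(-10) + 5)/3 = (4*(-⅒) + 5)*(⅓) = (-⅖ + 5)*(⅓) = (23/5)*(⅓) = 23/15 ≈ 1.5333)
√(-7 + 5) + T*t(-4, 5) = √(-7 + 5) + 23*(-5*(-4))/15 = √(-2) + (23/15)*20 = I*√2 + 92/3 = 92/3 + I*√2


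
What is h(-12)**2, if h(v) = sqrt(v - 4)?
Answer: -16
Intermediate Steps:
h(v) = sqrt(-4 + v)
h(-12)**2 = (sqrt(-4 - 12))**2 = (sqrt(-16))**2 = (4*I)**2 = -16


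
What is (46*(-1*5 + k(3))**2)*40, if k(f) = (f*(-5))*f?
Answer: 4600000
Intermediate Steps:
k(f) = -5*f**2 (k(f) = (-5*f)*f = -5*f**2)
(46*(-1*5 + k(3))**2)*40 = (46*(-1*5 - 5*3**2)**2)*40 = (46*(-5 - 5*9)**2)*40 = (46*(-5 - 45)**2)*40 = (46*(-50)**2)*40 = (46*2500)*40 = 115000*40 = 4600000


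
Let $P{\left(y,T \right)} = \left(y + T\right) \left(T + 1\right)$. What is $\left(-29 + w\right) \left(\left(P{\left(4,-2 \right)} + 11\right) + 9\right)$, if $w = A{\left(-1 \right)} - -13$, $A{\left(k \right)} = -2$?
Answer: $-324$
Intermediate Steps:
$P{\left(y,T \right)} = \left(1 + T\right) \left(T + y\right)$ ($P{\left(y,T \right)} = \left(T + y\right) \left(1 + T\right) = \left(1 + T\right) \left(T + y\right)$)
$w = 11$ ($w = -2 - -13 = -2 + 13 = 11$)
$\left(-29 + w\right) \left(\left(P{\left(4,-2 \right)} + 11\right) + 9\right) = \left(-29 + 11\right) \left(\left(\left(-2 + 4 + \left(-2\right)^{2} - 8\right) + 11\right) + 9\right) = - 18 \left(\left(\left(-2 + 4 + 4 - 8\right) + 11\right) + 9\right) = - 18 \left(\left(-2 + 11\right) + 9\right) = - 18 \left(9 + 9\right) = \left(-18\right) 18 = -324$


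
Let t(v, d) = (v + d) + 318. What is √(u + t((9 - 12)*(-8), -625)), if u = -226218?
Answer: I*√226501 ≈ 475.92*I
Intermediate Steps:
t(v, d) = 318 + d + v (t(v, d) = (d + v) + 318 = 318 + d + v)
√(u + t((9 - 12)*(-8), -625)) = √(-226218 + (318 - 625 + (9 - 12)*(-8))) = √(-226218 + (318 - 625 - 3*(-8))) = √(-226218 + (318 - 625 + 24)) = √(-226218 - 283) = √(-226501) = I*√226501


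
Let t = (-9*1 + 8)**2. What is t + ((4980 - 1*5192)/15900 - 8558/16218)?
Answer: 93047/202725 ≈ 0.45898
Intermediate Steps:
t = 1 (t = (-9 + 8)**2 = (-1)**2 = 1)
t + ((4980 - 1*5192)/15900 - 8558/16218) = 1 + ((4980 - 1*5192)/15900 - 8558/16218) = 1 + ((4980 - 5192)*(1/15900) - 8558*1/16218) = 1 + (-212*1/15900 - 4279/8109) = 1 + (-1/75 - 4279/8109) = 1 - 109678/202725 = 93047/202725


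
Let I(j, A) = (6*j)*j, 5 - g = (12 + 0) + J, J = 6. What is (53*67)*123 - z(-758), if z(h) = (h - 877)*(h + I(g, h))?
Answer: 855333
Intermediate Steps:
g = -13 (g = 5 - ((12 + 0) + 6) = 5 - (12 + 6) = 5 - 1*18 = 5 - 18 = -13)
I(j, A) = 6*j²
z(h) = (-877 + h)*(1014 + h) (z(h) = (h - 877)*(h + 6*(-13)²) = (-877 + h)*(h + 6*169) = (-877 + h)*(h + 1014) = (-877 + h)*(1014 + h))
(53*67)*123 - z(-758) = (53*67)*123 - (-889278 + (-758)² + 137*(-758)) = 3551*123 - (-889278 + 574564 - 103846) = 436773 - 1*(-418560) = 436773 + 418560 = 855333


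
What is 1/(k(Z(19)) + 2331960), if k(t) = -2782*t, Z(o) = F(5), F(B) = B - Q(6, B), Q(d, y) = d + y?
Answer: 1/2348652 ≈ 4.2578e-7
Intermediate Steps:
F(B) = -6 (F(B) = B - (6 + B) = B + (-6 - B) = -6)
Z(o) = -6
1/(k(Z(19)) + 2331960) = 1/(-2782*(-6) + 2331960) = 1/(16692 + 2331960) = 1/2348652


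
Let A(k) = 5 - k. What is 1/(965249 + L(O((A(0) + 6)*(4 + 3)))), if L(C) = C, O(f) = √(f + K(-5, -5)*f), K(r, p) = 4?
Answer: 965249/931705631616 - √385/931705631616 ≈ 1.0360e-6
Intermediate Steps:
O(f) = √5*√f (O(f) = √(f + 4*f) = √(5*f) = √5*√f)
1/(965249 + L(O((A(0) + 6)*(4 + 3)))) = 1/(965249 + √5*√(((5 - 1*0) + 6)*(4 + 3))) = 1/(965249 + √5*√(((5 + 0) + 6)*7)) = 1/(965249 + √5*√((5 + 6)*7)) = 1/(965249 + √5*√(11*7)) = 1/(965249 + √5*√77) = 1/(965249 + √385)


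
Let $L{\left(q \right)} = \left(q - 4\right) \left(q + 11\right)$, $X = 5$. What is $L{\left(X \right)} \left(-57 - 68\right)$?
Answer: $-2000$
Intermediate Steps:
$L{\left(q \right)} = \left(-4 + q\right) \left(11 + q\right)$
$L{\left(X \right)} \left(-57 - 68\right) = \left(-44 + 5^{2} + 7 \cdot 5\right) \left(-57 - 68\right) = \left(-44 + 25 + 35\right) \left(-125\right) = 16 \left(-125\right) = -2000$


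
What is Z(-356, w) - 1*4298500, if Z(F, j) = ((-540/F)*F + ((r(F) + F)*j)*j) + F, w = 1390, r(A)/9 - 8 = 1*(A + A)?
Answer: -12933912596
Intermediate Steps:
r(A) = 72 + 18*A (r(A) = 72 + 9*(1*(A + A)) = 72 + 9*(1*(2*A)) = 72 + 9*(2*A) = 72 + 18*A)
Z(F, j) = -540 + F + j**2*(72 + 19*F) (Z(F, j) = ((-540/F)*F + (((72 + 18*F) + F)*j)*j) + F = (-540 + ((72 + 19*F)*j)*j) + F = (-540 + (j*(72 + 19*F))*j) + F = (-540 + j**2*(72 + 19*F)) + F = -540 + F + j**2*(72 + 19*F))
Z(-356, w) - 1*4298500 = (-540 - 356 + 72*1390**2 + 19*(-356)*1390**2) - 1*4298500 = (-540 - 356 + 72*1932100 + 19*(-356)*1932100) - 4298500 = (-540 - 356 + 139111200 - 13068724400) - 4298500 = -12929614096 - 4298500 = -12933912596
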